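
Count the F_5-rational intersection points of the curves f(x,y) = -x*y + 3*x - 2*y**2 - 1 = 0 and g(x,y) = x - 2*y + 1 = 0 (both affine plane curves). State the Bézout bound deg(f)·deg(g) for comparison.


Common zeros: {(2, 4)}; count = 1; Bézout bound = 2.

deg(f) = 2, deg(g) = 1, so Bézout bound = 2.
Scan x ∈ F_5. For each x, list the y ∈ F_5 with f(x, y) ≡ 0 and those with g(x, y) ≡ 0 (mod 5); the common zeros in that column are the intersection.
  x = 0: f ≡ 0 at y ∈ ∅; g ≡ 0 at y ∈ {3}; common: ∅.
  x = 1: f ≡ 0 at y ∈ ∅; g ≡ 0 at y ∈ {1}; common: ∅.
  x = 2: f ≡ 0 at y ∈ {0, 4}; g ≡ 0 at y ∈ {4}; common: {4}.
  x = 3: f ≡ 0 at y ∈ ∅; g ≡ 0 at y ∈ {2}; common: ∅.
  x = 4: f ≡ 0 at y ∈ {1, 2}; g ≡ 0 at y ∈ {0}; common: ∅.
Collecting: common zeros = {(2, 4)}, so the count is 1.
Comparison with the Bézout bound: 1 ≤ 2 = deg(f)·deg(g), as expected for curves with no common component (the affine F_5-count falls short of the bound because intersections may lie at infinity, over extension fields, or carry multiplicity).


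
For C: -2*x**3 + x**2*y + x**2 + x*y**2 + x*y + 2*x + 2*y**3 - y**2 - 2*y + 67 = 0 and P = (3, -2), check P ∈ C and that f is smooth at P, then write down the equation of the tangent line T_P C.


Tangent line at P: -56*x + 26*y + 220 = 0.

Step 1: f(3, -2) = 0, so P lies on C.
Step 2: partial derivatives
  f_x(x, y) = -6*x**2 + 2*x*y + 2*x + y**2 + y + 2, f_y(x, y) = x**2 + 2*x*y + x + 6*y**2 - 2*y - 2.
  f_x(P) = -56, f_y(P) = 26 (gradient nonzero, so P is smooth).
Step 3: tangent line at P: -56·(x − 3) + 26·(y − -2) = 0.
Expanding: -56*x + 26*y + 220 = 0.


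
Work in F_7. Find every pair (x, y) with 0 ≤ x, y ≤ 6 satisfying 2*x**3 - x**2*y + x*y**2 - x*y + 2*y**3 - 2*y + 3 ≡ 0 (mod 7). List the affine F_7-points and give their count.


Affine F_7-points: {(1, 3), (1, 4), (2, 4), (4, 2), (4, 5), (6, 1), (6, 4), (6, 6)}; count = 8.

For each of the 49 pairs (x, y) ∈ F_7², evaluate f(x, y) mod 7. Record the zeros.
  x = 0: [0↦3, 1↦3, 2↦1, 3↦2, 4↦4, 5↦5, 6↦3]  zeros at y ∈ ∅
  x = 1: [0↦5, 1↦4, 2↦3, 3↦0, 4↦0, 5↦1, 6↦1]  zeros at y ∈ {3, 4}
  x = 2: [0↦5, 1↦1, 2↦6, 3↦4, 4↦0, 5↦6, 6↦6]  zeros at y ∈ {4}
  x = 3: [0↦1, 1↦6, 2↦1, 3↦5, 4↦2, 5↦4, 6↦2]  zeros at y ∈ ∅
  x = 4: [0↦5, 1↦3, 2↦0, 3↦1, 4↦4, 5↦0, 6↦1]  zeros at y ∈ {2, 5}
  x = 5: [0↦1, 1↦4, 2↦1, 3↦4, 4↦4, 5↦6, 6↦1]  zeros at y ∈ ∅
  x = 6: [0↦1, 1↦0, 2↦2, 3↦5, 4↦0, 5↦6, 6↦0]  zeros at y ∈ {1, 4, 6}
Collecting zeros: affine points = {(1, 3), (1, 4), (2, 4), (4, 2), (4, 5), (6, 1), (6, 4), (6, 6)}.
Total count |C(F_7)_aff| = 8.


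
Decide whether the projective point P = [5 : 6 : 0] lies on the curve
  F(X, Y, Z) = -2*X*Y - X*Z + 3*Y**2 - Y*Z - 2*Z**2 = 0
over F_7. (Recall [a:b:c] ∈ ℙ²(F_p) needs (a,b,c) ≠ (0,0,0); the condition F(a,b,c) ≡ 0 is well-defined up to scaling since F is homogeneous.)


F(5,6,0) ≡ 6 (mod 7); P is NOT on the curve.

Evaluate F(5, 6, 0) term-by-term (mod 7).
  -2*X*Y ↦ -2·5·6·1 = -60
  -X*Z ↦ -1·5·1·0 = 0
  3*Y**2 ↦ 3·1·36·1 = 108
  -Y*Z ↦ -1·1·6·0 = 0
  -2*Z**2 ↦ -2·1·1·0 = 0
Sum: F(5, 6, 0) = (-60) + (0) + (108) + (0) + (0) = 48.
Reducing mod 7: 48 ≡ 6 (mod 7).
Since F(a, b, c) ≡ 6 ≠ 0 (mod 7), P does NOT lie on the curve.


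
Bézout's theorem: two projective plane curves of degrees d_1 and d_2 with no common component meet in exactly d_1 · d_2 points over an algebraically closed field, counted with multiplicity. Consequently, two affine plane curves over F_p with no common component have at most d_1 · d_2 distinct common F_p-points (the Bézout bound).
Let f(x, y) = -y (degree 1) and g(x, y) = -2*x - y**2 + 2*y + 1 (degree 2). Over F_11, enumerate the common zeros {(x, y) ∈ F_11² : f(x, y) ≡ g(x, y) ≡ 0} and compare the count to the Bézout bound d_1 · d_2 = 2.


Common zeros: {(6, 0)}; count = 1; Bézout bound = 2.

deg(f) = 1, deg(g) = 2, so Bézout bound = 2.
Scan x ∈ F_11. For each x, list the y ∈ F_11 with f(x, y) ≡ 0 and those with g(x, y) ≡ 0 (mod 11); the common zeros in that column are the intersection.
  x = 0: f ≡ 0 at y ∈ {0}; g ≡ 0 at y ∈ ∅; common: ∅.
  x = 1: f ≡ 0 at y ∈ {0}; g ≡ 0 at y ∈ {1}; common: ∅.
  x = 2: f ≡ 0 at y ∈ {0}; g ≡ 0 at y ∈ {4, 9}; common: ∅.
  x = 3: f ≡ 0 at y ∈ {0}; g ≡ 0 at y ∈ ∅; common: ∅.
  x = 4: f ≡ 0 at y ∈ {0}; g ≡ 0 at y ∈ {5, 8}; common: ∅.
  x = 5: f ≡ 0 at y ∈ {0}; g ≡ 0 at y ∈ {6, 7}; common: ∅.
  x = 6: f ≡ 0 at y ∈ {0}; g ≡ 0 at y ∈ {0, 2}; common: {0}.
  x = 7: f ≡ 0 at y ∈ {0}; g ≡ 0 at y ∈ ∅; common: ∅.
  x = 8: f ≡ 0 at y ∈ {0}; g ≡ 0 at y ∈ ∅; common: ∅.
  x = 9: f ≡ 0 at y ∈ {0}; g ≡ 0 at y ∈ ∅; common: ∅.
  x = 10: f ≡ 0 at y ∈ {0}; g ≡ 0 at y ∈ {3, 10}; common: ∅.
Collecting: common zeros = {(6, 0)}, so the count is 1.
Comparison with the Bézout bound: 1 ≤ 2 = deg(f)·deg(g), as expected for curves with no common component (the affine F_11-count falls short of the bound because intersections may lie at infinity, over extension fields, or carry multiplicity).


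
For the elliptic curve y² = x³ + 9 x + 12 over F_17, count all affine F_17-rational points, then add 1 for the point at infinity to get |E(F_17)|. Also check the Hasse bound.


Affine points = {(2, 2), (2, 15), (3, 7), (3, 10), (8, 1), (8, 16), (14, 3), (14, 14), (16, 6), (16, 11)}; affine count = 10; |E(F_17)| = 11.

Discriminant check: Δ ∝ 4a³ + 27b² = 4·9³ + 27·12² = 4·729 + 27·144 ≡ 4 (mod 17). Nonzero ⇒ E is nonsingular.
For each x ∈ F_17, compute rhs = x³ + 9·x + 12 mod 17, then count y ∈ F_17 with y² ≡ rhs.
  x = 0: rhs = 12, matching y values: none (0 points).
  x = 1: rhs = 5, matching y values: none (0 points).
  x = 2: rhs = 4, matching y values: 2, 15 (2 points).
  x = 3: rhs = 15, matching y values: 7, 10 (2 points).
  x = 4: rhs = 10, matching y values: none (0 points).
  x = 5: rhs = 12, matching y values: none (0 points).
  x = 6: rhs = 10, matching y values: none (0 points).
  x = 7: rhs = 10, matching y values: none (0 points).
  x = 8: rhs = 1, matching y values: 1, 16 (2 points).
  x = 9: rhs = 6, matching y values: none (0 points).
  x = 10: rhs = 14, matching y values: none (0 points).
  x = 11: rhs = 14, matching y values: none (0 points).
  x = 12: rhs = 12, matching y values: none (0 points).
  x = 13: rhs = 14, matching y values: none (0 points).
  x = 14: rhs = 9, matching y values: 3, 14 (2 points).
  x = 15: rhs = 3, matching y values: none (0 points).
  x = 16: rhs = 2, matching y values: 6, 11 (2 points).
Total affine count: 10.
Full point count |E(F_17)| = 10 + 1 = 11.
Hasse bound: |11 − (17+1)| = |-7| = 7 ≤ 2√17 ≈ 8.2462 ✓.


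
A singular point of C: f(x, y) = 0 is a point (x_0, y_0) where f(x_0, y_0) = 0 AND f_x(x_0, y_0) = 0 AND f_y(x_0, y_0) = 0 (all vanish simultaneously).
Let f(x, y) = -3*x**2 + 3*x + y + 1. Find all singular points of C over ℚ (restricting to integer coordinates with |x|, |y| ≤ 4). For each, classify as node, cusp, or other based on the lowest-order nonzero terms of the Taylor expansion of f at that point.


No singular points in the scanned grid; C is smooth there.

Compute partial derivatives:
  f_x = 3 - 6*x.
  f_y = 1.
f_y = 1 is a nonzero constant, so f_y never vanishes: no point (x, y) can satisfy f = f_x = f_y = 0. In particular no (x, y) ∈ {−4, ..., 4}² is singular; the curve is smooth.


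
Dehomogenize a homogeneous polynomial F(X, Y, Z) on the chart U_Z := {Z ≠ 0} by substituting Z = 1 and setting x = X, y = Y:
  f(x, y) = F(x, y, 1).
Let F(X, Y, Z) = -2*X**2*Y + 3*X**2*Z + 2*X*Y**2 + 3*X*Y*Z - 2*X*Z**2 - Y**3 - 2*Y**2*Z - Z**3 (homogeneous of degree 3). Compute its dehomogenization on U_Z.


f(x, y) = -2*x**2*y + 3*x**2 + 2*x*y**2 + 3*x*y - 2*x - y**3 - 2*y**2 - 1

On U_Z we set Z = 1. Each monomial c·X^i·Y^j·Z^k in F becomes c·x^i·y^j·1^k = c·x^i·y^j.
Substituting Z = 1: F(X, Y, 1) = -2*x**2*y + 3*x**2 + 2*x*y**2 + 3*x*y - 2*x - y**3 - 2*y**2 - 1.
Note: deg(f) ≤ deg(F) = 3; strict inequality happens when F is divisible by Z (lost terms).


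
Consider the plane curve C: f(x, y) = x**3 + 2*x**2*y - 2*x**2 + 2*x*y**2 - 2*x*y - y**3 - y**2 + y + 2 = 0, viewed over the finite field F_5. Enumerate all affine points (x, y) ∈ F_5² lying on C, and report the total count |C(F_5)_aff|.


Affine F_5-points: {(4, 1), (4, 3)}; count = 2.

For each of the 25 pairs (x, y) ∈ F_5², evaluate f(x, y) mod 5. Record the zeros.
  x = 0: [0↦2, 1↦1, 2↦2, 3↦4, 4↦1]  zeros at y ∈ ∅
  x = 1: [0↦1, 1↦2, 2↦4, 3↦1, 4↦2]  zeros at y ∈ ∅
  x = 2: [0↦2, 1↦4, 2↦1, 3↦2, 4↦1]  zeros at y ∈ ∅
  x = 3: [0↦1, 1↦3, 2↦4, 3↦3, 4↦4]  zeros at y ∈ ∅
  x = 4: [0↦4, 1↦0, 2↦4, 3↦0, 4↦2]  zeros at y ∈ {1, 3}
Collecting zeros: affine points = {(4, 1), (4, 3)}.
Total count |C(F_5)_aff| = 2.


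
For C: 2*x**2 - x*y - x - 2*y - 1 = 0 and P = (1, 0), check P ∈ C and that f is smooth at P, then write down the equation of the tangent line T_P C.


Tangent line at P: 3*x - 3*y - 3 = 0.

Step 1: f(1, 0) = 0, so P lies on C.
Step 2: partial derivatives
  f_x(x, y) = 4*x - y - 1, f_y(x, y) = -x - 2.
  f_x(P) = 3, f_y(P) = -3 (gradient nonzero, so P is smooth).
Step 3: tangent line at P: 3·(x − 1) + -3·(y − 0) = 0.
Expanding: 3*x - 3*y - 3 = 0.


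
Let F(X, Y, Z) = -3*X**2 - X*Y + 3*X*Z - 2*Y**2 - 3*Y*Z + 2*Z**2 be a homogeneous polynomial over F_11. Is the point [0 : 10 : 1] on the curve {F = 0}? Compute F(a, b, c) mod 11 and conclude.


F(0,10,1) ≡ 3 (mod 11); P is NOT on the curve.

Evaluate F(0, 10, 1) term-by-term (mod 11).
  -3*X**2 ↦ -3·0·1·1 = 0
  -X*Y ↦ -1·0·10·1 = 0
  3*X*Z ↦ 3·0·1·1 = 0
  -2*Y**2 ↦ -2·1·100·1 = -200
  -3*Y*Z ↦ -3·1·10·1 = -30
  2*Z**2 ↦ 2·1·1·1 = 2
Sum: F(0, 10, 1) = (0) + (0) + (0) + (-200) + (-30) + (2) = -228.
Reducing mod 11: -228 ≡ 3 (mod 11).
Since F(a, b, c) ≡ 3 ≠ 0 (mod 11), P does NOT lie on the curve.


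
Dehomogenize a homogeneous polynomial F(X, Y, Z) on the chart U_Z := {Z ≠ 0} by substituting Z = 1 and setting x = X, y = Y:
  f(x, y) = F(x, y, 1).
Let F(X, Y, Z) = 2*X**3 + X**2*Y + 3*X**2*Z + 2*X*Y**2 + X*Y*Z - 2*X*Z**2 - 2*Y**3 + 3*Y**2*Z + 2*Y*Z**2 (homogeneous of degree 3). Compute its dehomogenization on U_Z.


f(x, y) = 2*x**3 + x**2*y + 3*x**2 + 2*x*y**2 + x*y - 2*x - 2*y**3 + 3*y**2 + 2*y

On U_Z we set Z = 1. Each monomial c·X^i·Y^j·Z^k in F becomes c·x^i·y^j·1^k = c·x^i·y^j.
Substituting Z = 1: F(X, Y, 1) = 2*x**3 + x**2*y + 3*x**2 + 2*x*y**2 + x*y - 2*x - 2*y**3 + 3*y**2 + 2*y.
Note: deg(f) ≤ deg(F) = 3; strict inequality happens when F is divisible by Z (lost terms).


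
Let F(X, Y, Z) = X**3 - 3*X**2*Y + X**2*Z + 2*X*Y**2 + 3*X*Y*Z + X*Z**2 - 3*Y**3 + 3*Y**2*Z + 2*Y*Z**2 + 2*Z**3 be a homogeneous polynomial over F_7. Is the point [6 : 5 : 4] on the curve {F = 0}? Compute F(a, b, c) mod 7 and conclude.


F(6,5,4) ≡ 5 (mod 7); P is NOT on the curve.

Evaluate F(6, 5, 4) term-by-term (mod 7).
  X**3 ↦ 1·216·1·1 = 216
  -3*X**2*Y ↦ -3·36·5·1 = -540
  X**2*Z ↦ 1·36·1·4 = 144
  2*X*Y**2 ↦ 2·6·25·1 = 300
  3*X*Y*Z ↦ 3·6·5·4 = 360
  X*Z**2 ↦ 1·6·1·16 = 96
  -3*Y**3 ↦ -3·1·125·1 = -375
  3*Y**2*Z ↦ 3·1·25·4 = 300
  2*Y*Z**2 ↦ 2·1·5·16 = 160
  2*Z**3 ↦ 2·1·1·64 = 128
Sum: F(6, 5, 4) = (216) + (-540) + (144) + (300) + (360) + (96) + (-375) + (300) + (160) + (128) = 789.
Reducing mod 7: 789 ≡ 5 (mod 7).
Since F(a, b, c) ≡ 5 ≠ 0 (mod 7), P does NOT lie on the curve.


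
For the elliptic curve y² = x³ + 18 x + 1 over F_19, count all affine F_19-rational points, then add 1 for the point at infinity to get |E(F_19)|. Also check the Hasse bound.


Affine points = {(0, 1), (0, 18), (1, 1), (1, 18), (2, 8), (2, 11), (3, 5), (3, 14), (4, 2), (4, 17), (5, 8), (5, 11), (8, 7), (8, 12), (12, 8), (12, 11), (13, 0), (15, 6), (15, 13), (18, 1), (18, 18)}; affine count = 21; |E(F_19)| = 22.

Discriminant check: Δ ∝ 4a³ + 27b² = 4·18³ + 27·1² = 4·5832 + 27·1 ≡ 4 (mod 19). Nonzero ⇒ E is nonsingular.
For each x ∈ F_19, compute rhs = x³ + 18·x + 1 mod 19, then count y ∈ F_19 with y² ≡ rhs.
  x = 0: rhs = 1, matching y values: 1, 18 (2 points).
  x = 1: rhs = 1, matching y values: 1, 18 (2 points).
  x = 2: rhs = 7, matching y values: 8, 11 (2 points).
  x = 3: rhs = 6, matching y values: 5, 14 (2 points).
  x = 4: rhs = 4, matching y values: 2, 17 (2 points).
  x = 5: rhs = 7, matching y values: 8, 11 (2 points).
  x = 6: rhs = 2, matching y values: none (0 points).
  x = 7: rhs = 14, matching y values: none (0 points).
  x = 8: rhs = 11, matching y values: 7, 12 (2 points).
  x = 9: rhs = 18, matching y values: none (0 points).
  x = 10: rhs = 3, matching y values: none (0 points).
  x = 11: rhs = 10, matching y values: none (0 points).
  x = 12: rhs = 7, matching y values: 8, 11 (2 points).
  x = 13: rhs = 0, matching y values: 0 (1 points).
  x = 14: rhs = 14, matching y values: none (0 points).
  x = 15: rhs = 17, matching y values: 6, 13 (2 points).
  x = 16: rhs = 15, matching y values: none (0 points).
  x = 17: rhs = 14, matching y values: none (0 points).
  x = 18: rhs = 1, matching y values: 1, 18 (2 points).
Total affine count: 21.
Full point count |E(F_19)| = 21 + 1 = 22.
Hasse bound: |22 − (19+1)| = |2| = 2 ≤ 2√19 ≈ 8.7178 ✓.


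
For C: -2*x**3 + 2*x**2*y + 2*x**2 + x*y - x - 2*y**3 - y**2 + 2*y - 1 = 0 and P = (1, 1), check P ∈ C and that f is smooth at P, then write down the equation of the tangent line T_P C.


Tangent line at P: 2*x - 3*y + 1 = 0.

Step 1: f(1, 1) = 0, so P lies on C.
Step 2: partial derivatives
  f_x(x, y) = -6*x**2 + 4*x*y + 4*x + y - 1, f_y(x, y) = 2*x**2 + x - 6*y**2 - 2*y + 2.
  f_x(P) = 2, f_y(P) = -3 (gradient nonzero, so P is smooth).
Step 3: tangent line at P: 2·(x − 1) + -3·(y − 1) = 0.
Expanding: 2*x - 3*y + 1 = 0.


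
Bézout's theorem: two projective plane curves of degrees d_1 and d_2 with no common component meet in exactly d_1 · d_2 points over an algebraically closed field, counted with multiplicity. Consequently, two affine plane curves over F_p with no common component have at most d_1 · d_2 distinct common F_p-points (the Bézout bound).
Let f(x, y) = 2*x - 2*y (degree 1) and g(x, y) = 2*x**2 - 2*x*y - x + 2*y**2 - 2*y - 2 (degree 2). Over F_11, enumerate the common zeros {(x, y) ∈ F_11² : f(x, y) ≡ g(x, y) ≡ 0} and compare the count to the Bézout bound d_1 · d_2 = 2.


Common zeros: {(2, 2), (5, 5)}; count = 2; Bézout bound = 2.

deg(f) = 1, deg(g) = 2, so Bézout bound = 2.
Scan x ∈ F_11. For each x, list the y ∈ F_11 with f(x, y) ≡ 0 and those with g(x, y) ≡ 0 (mod 11); the common zeros in that column are the intersection.
  x = 0: f ≡ 0 at y ∈ {0}; g ≡ 0 at y ∈ {4, 8}; common: ∅.
  x = 1: f ≡ 0 at y ∈ {1}; g ≡ 0 at y ∈ ∅; common: ∅.
  x = 2: f ≡ 0 at y ∈ {2}; g ≡ 0 at y ∈ {1, 2}; common: {2}.
  x = 3: f ≡ 0 at y ∈ {3}; g ≡ 0 at y ∈ {7, 8}; common: ∅.
  x = 4: f ≡ 0 at y ∈ {4}; g ≡ 0 at y ∈ ∅; common: ∅.
  x = 5: f ≡ 0 at y ∈ {5}; g ≡ 0 at y ∈ {1, 5}; common: {5}.
  x = 6: f ≡ 0 at y ∈ {6}; g ≡ 0 at y ∈ {2, 5}; common: ∅.
  x = 7: f ≡ 0 at y ∈ {7}; g ≡ 0 at y ∈ ∅; common: ∅.
  x = 8: f ≡ 0 at y ∈ {8}; g ≡ 0 at y ∈ ∅; common: ∅.
  x = 9: f ≡ 0 at y ∈ {9}; g ≡ 0 at y ∈ ∅; common: ∅.
  x = 10: f ≡ 0 at y ∈ {10}; g ≡ 0 at y ∈ {4, 7}; common: ∅.
Collecting: common zeros = {(2, 2), (5, 5)}, so the count is 2.
Comparison with the Bézout bound: 2 ≤ 2 = deg(f)·deg(g), as expected for curves with no common component (the bound is attained).


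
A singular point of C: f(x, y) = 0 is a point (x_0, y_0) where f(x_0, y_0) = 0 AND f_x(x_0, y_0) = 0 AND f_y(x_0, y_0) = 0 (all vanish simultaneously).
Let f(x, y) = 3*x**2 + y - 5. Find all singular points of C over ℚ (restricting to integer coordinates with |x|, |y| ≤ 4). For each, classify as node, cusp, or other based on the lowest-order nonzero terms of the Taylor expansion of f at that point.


No singular points in the scanned grid; C is smooth there.

Compute partial derivatives:
  f_x = 6*x.
  f_y = 1.
f_y = 1 is a nonzero constant, so f_y never vanishes: no point (x, y) can satisfy f = f_x = f_y = 0. In particular no (x, y) ∈ {−4, ..., 4}² is singular; the curve is smooth.


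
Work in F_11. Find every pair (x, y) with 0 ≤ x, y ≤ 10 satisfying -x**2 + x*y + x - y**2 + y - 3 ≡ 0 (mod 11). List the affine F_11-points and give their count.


Affine F_11-points: {(0, 6), (1, 4), (1, 9), (2, 7), (4, 1), (4, 4), (6, 0), (6, 7), (7, 2), (7, 6), (9, 1), (9, 9)}; count = 12.

For each of the 121 pairs (x, y) ∈ F_11², evaluate f(x, y) mod 11. Record the zeros.
  x = 0: [0↦8, 1↦8, 2↦6, 3↦2, 4↦7, 5↦10, 6↦0, 7↦10, 8↦7, 9↦2, 10↦6]  zeros at y ∈ {6}
  x = 1: [0↦8, 1↦9, 2↦8, 3↦5, 4↦0, 5↦4, 6↦6, 7↦6, 8↦4, 9↦0, 10↦5]  zeros at y ∈ {4, 9}
  x = 2: [0↦6, 1↦8, 2↦8, 3↦6, 4↦2, 5↦7, 6↦10, 7↦0, 8↦10, 9↦7, 10↦2]  zeros at y ∈ {7}
  x = 3: [0↦2, 1↦5, 2↦6, 3↦5, 4↦2, 5↦8, 6↦1, 7↦3, 8↦3, 9↦1, 10↦8]  zeros at y ∈ ∅
  x = 4: [0↦7, 1↦0, 2↦2, 3↦2, 4↦0, 5↦7, 6↦1, 7↦4, 8↦5, 9↦4, 10↦1]  zeros at y ∈ {1, 4}
  x = 5: [0↦10, 1↦4, 2↦7, 3↦8, 4↦7, 5↦4, 6↦10, 7↦3, 8↦5, 9↦5, 10↦3]  zeros at y ∈ ∅
  x = 6: [0↦0, 1↦6, 2↦10, 3↦1, 4↦1, 5↦10, 6↦6, 7↦0, 8↦3, 9↦4, 10↦3]  zeros at y ∈ {0, 7}
  x = 7: [0↦10, 1↦6, 2↦0, 3↦3, 4↦4, 5↦3, 6↦0, 7↦6, 8↦10, 9↦1, 10↦1]  zeros at y ∈ {2, 6}
  x = 8: [0↦7, 1↦4, 2↦10, 3↦3, 4↦5, 5↦5, 6↦3, 7↦10, 8↦4, 9↦7, 10↦8]  zeros at y ∈ ∅
  x = 9: [0↦2, 1↦0, 2↦7, 3↦1, 4↦4, 5↦5, 6↦4, 7↦1, 8↦7, 9↦0, 10↦2]  zeros at y ∈ {1, 9}
  x = 10: [0↦6, 1↦5, 2↦2, 3↦8, 4↦1, 5↦3, 6↦3, 7↦1, 8↦8, 9↦2, 10↦5]  zeros at y ∈ ∅
Collecting zeros: affine points = {(0, 6), (1, 4), (1, 9), (2, 7), (4, 1), (4, 4), (6, 0), (6, 7), (7, 2), (7, 6), (9, 1), (9, 9)}.
Total count |C(F_11)_aff| = 12.


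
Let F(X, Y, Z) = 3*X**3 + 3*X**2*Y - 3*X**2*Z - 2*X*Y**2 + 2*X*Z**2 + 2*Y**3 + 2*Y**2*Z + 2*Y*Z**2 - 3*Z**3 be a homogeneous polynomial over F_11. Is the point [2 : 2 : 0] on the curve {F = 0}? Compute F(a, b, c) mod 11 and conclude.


F(2,2,0) ≡ 4 (mod 11); P is NOT on the curve.

Evaluate F(2, 2, 0) term-by-term (mod 11).
  3*X**3 ↦ 3·8·1·1 = 24
  3*X**2*Y ↦ 3·4·2·1 = 24
  -3*X**2*Z ↦ -3·4·1·0 = 0
  -2*X*Y**2 ↦ -2·2·4·1 = -16
  2*X*Z**2 ↦ 2·2·1·0 = 0
  2*Y**3 ↦ 2·1·8·1 = 16
  2*Y**2*Z ↦ 2·1·4·0 = 0
  2*Y*Z**2 ↦ 2·1·2·0 = 0
  -3*Z**3 ↦ -3·1·1·0 = 0
Sum: F(2, 2, 0) = (24) + (24) + (0) + (-16) + (0) + (16) + (0) + (0) + (0) = 48.
Reducing mod 11: 48 ≡ 4 (mod 11).
Since F(a, b, c) ≡ 4 ≠ 0 (mod 11), P does NOT lie on the curve.


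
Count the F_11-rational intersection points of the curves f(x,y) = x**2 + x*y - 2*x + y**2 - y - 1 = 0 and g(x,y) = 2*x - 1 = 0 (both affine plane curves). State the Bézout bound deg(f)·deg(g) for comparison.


Common zeros: ∅; count = 0; Bézout bound = 2.

deg(f) = 2, deg(g) = 1, so Bézout bound = 2.
Scan x ∈ F_11. For each x, list the y ∈ F_11 with f(x, y) ≡ 0 and those with g(x, y) ≡ 0 (mod 11); the common zeros in that column are the intersection.
  x = 0: f ≡ 0 at y ∈ {4, 8}; g ≡ 0 at y ∈ ∅; common: ∅.
  x = 1: f ≡ 0 at y ∈ ∅; g ≡ 0 at y ∈ ∅; common: ∅.
  x = 2: f ≡ 0 at y ∈ {3, 7}; g ≡ 0 at y ∈ ∅; common: ∅.
  x = 3: f ≡ 0 at y ∈ ∅; g ≡ 0 at y ∈ ∅; common: ∅.
  x = 4: f ≡ 0 at y ∈ {1, 7}; g ≡ 0 at y ∈ ∅; common: ∅.
  x = 5: f ≡ 0 at y ∈ {8, 10}; g ≡ 0 at y ∈ ∅; common: ∅.
  x = 6: f ≡ 0 at y ∈ ∅; g ≡ 0 at y ∈ {0, 1, 2, 3, 4, 5, 6, 7, 8, 9, 10}; common: ∅.
  x = 7: f ≡ 0 at y ∈ ∅; g ≡ 0 at y ∈ ∅; common: ∅.
  x = 8: f ≡ 0 at y ∈ {1, 3}; g ≡ 0 at y ∈ ∅; common: ∅.
  x = 9: f ≡ 0 at y ∈ {4, 10}; g ≡ 0 at y ∈ ∅; common: ∅.
  x = 10: f ≡ 0 at y ∈ ∅; g ≡ 0 at y ∈ ∅; common: ∅.
Collecting: common zeros = ∅, so the count is 0.
Comparison with the Bézout bound: 0 ≤ 2 = deg(f)·deg(g), as expected for curves with no common component (the affine F_11-count falls short of the bound because intersections may lie at infinity, over extension fields, or carry multiplicity).


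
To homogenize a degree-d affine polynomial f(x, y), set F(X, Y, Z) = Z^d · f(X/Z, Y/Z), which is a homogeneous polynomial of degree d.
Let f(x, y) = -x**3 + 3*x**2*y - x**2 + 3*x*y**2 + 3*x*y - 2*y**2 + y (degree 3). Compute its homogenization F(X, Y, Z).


F(X, Y, Z) = -X**3 + 3*X**2*Y - X**2*Z + 3*X*Y**2 + 3*X*Y*Z - 2*Y**2*Z + Y*Z**2

deg(f) = 3.
Substitute x = X/Z, y = Y/Z into f, then multiply by Z^3.
  monomial -1·x^3·y^0 ↦ -1·X^3·Y^0·Z^0.
  monomial 3·x^2·y^1 ↦ 3·X^2·Y^1·Z^0.
  monomial -1·x^2·y^0 ↦ -1·X^2·Y^0·Z^1.
  monomial 3·x^1·y^2 ↦ 3·X^1·Y^2·Z^0.
  monomial 3·x^1·y^1 ↦ 3·X^1·Y^1·Z^1.
  monomial -2·x^0·y^2 ↦ -2·X^0·Y^2·Z^1.
  monomial 1·x^0·y^1 ↦ 1·X^0·Y^1·Z^2.
Collecting: F(X, Y, Z) = -X**3 + 3*X**2*Y - X**2*Z + 3*X*Y**2 + 3*X*Y*Z - 2*Y**2*Z + Y*Z**2.


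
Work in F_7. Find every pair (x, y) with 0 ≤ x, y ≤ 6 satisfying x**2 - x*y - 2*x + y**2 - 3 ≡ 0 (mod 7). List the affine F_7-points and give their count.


Affine F_7-points: {(2, 3), (2, 6), (3, 0), (3, 3), (6, 0), (6, 6)}; count = 6.

For each of the 49 pairs (x, y) ∈ F_7², evaluate f(x, y) mod 7. Record the zeros.
  x = 0: [0↦4, 1↦5, 2↦1, 3↦6, 4↦6, 5↦1, 6↦5]  zeros at y ∈ ∅
  x = 1: [0↦3, 1↦3, 2↦5, 3↦2, 4↦1, 5↦2, 6↦5]  zeros at y ∈ ∅
  x = 2: [0↦4, 1↦3, 2↦4, 3↦0, 4↦5, 5↦5, 6↦0]  zeros at y ∈ {3, 6}
  x = 3: [0↦0, 1↦5, 2↦5, 3↦0, 4↦4, 5↦3, 6↦4]  zeros at y ∈ {0, 3}
  x = 4: [0↦5, 1↦2, 2↦1, 3↦2, 4↦5, 5↦3, 6↦3]  zeros at y ∈ ∅
  x = 5: [0↦5, 1↦1, 2↦6, 3↦6, 4↦1, 5↦5, 6↦4]  zeros at y ∈ ∅
  x = 6: [0↦0, 1↦2, 2↦6, 3↦5, 4↦6, 5↦2, 6↦0]  zeros at y ∈ {0, 6}
Collecting zeros: affine points = {(2, 3), (2, 6), (3, 0), (3, 3), (6, 0), (6, 6)}.
Total count |C(F_7)_aff| = 6.


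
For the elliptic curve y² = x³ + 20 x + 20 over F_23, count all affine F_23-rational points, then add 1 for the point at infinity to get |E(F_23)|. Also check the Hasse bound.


Affine points = {(1, 8), (1, 15), (4, 7), (4, 16), (8, 5), (8, 18), (9, 3), (9, 20), (10, 1), (10, 22), (13, 4), (13, 19), (14, 10), (14, 13), (17, 11), (17, 12), (18, 5), (18, 18), (20, 5), (20, 18), (21, 8), (21, 15)}; affine count = 22; |E(F_23)| = 23.

Discriminant check: Δ ∝ 4a³ + 27b² = 4·20³ + 27·20² = 4·8000 + 27·400 ≡ 20 (mod 23). Nonzero ⇒ E is nonsingular.
For each x ∈ F_23, compute rhs = x³ + 20·x + 20 mod 23, then count y ∈ F_23 with y² ≡ rhs.
  x = 0: rhs = 20, matching y values: none (0 points).
  x = 1: rhs = 18, matching y values: 8, 15 (2 points).
  x = 2: rhs = 22, matching y values: none (0 points).
  x = 3: rhs = 15, matching y values: none (0 points).
  x = 4: rhs = 3, matching y values: 7, 16 (2 points).
  x = 5: rhs = 15, matching y values: none (0 points).
  x = 6: rhs = 11, matching y values: none (0 points).
  x = 7: rhs = 20, matching y values: none (0 points).
  x = 8: rhs = 2, matching y values: 5, 18 (2 points).
  x = 9: rhs = 9, matching y values: 3, 20 (2 points).
  x = 10: rhs = 1, matching y values: 1, 22 (2 points).
  x = 11: rhs = 7, matching y values: none (0 points).
  x = 12: rhs = 10, matching y values: none (0 points).
  x = 13: rhs = 16, matching y values: 4, 19 (2 points).
  x = 14: rhs = 8, matching y values: 10, 13 (2 points).
  x = 15: rhs = 15, matching y values: none (0 points).
  x = 16: rhs = 20, matching y values: none (0 points).
  x = 17: rhs = 6, matching y values: 11, 12 (2 points).
  x = 18: rhs = 2, matching y values: 5, 18 (2 points).
  x = 19: rhs = 14, matching y values: none (0 points).
  x = 20: rhs = 2, matching y values: 5, 18 (2 points).
  x = 21: rhs = 18, matching y values: 8, 15 (2 points).
  x = 22: rhs = 22, matching y values: none (0 points).
Total affine count: 22.
Full point count |E(F_23)| = 22 + 1 = 23.
Hasse bound: |23 − (23+1)| = |-1| = 1 ≤ 2√23 ≈ 9.5917 ✓.


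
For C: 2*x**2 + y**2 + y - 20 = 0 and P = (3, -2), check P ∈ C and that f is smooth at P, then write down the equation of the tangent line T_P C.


Tangent line at P: 12*x - 3*y - 42 = 0.

Step 1: f(3, -2) = 0, so P lies on C.
Step 2: partial derivatives
  f_x(x, y) = 4*x, f_y(x, y) = 2*y + 1.
  f_x(P) = 12, f_y(P) = -3 (gradient nonzero, so P is smooth).
Step 3: tangent line at P: 12·(x − 3) + -3·(y − -2) = 0.
Expanding: 12*x - 3*y - 42 = 0.


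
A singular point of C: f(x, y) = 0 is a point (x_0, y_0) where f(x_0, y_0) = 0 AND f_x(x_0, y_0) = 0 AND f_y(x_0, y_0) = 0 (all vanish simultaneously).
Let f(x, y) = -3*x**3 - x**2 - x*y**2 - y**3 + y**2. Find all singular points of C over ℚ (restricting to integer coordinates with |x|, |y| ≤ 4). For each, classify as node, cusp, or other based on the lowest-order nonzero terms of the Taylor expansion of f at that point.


Singular points: {(0, 0)}; classification: node.

Compute partial derivatives:
  f_x = -9*x**2 - 2*x - y**2.
  f_y = -2*x*y - 3*y**2 + 2*y.
Scan x_0 ∈ {−4, ..., 4}. For each x_0, f_y(x_0, y) is a polynomial in y; find its integer roots y ∈ {−4, ..., 4}, then test f_x and f at those candidates.
  x = -4: f_y(-4, y) = -3*y**2 + 10*y; vanishes at y ∈ {0}. (-4, 0): f_x = -136 ≠ 0.
  x = -3: f_y(-3, y) = -3*y**2 + 8*y; vanishes at y ∈ {0}. (-3, 0): f_x = -75 ≠ 0.
  x = -2: f_y(-2, y) = -3*y**2 + 6*y; vanishes at y ∈ {0, 2}. (-2, 0): f_x = -32 ≠ 0; (-2, 2): f_x = -36 ≠ 0.
  x = -1: f_y(-1, y) = -3*y**2 + 4*y; vanishes at y ∈ {0}. (-1, 0): f_x = -7 ≠ 0.
  x = 0: f_y(0, y) = -3*y**2 + 2*y; vanishes at y ∈ {0}. (0, 0): f_x = 0, f = 0 — SINGULAR.
  x = 1: f_y(1, y) = -3*y**2; vanishes at y ∈ {0}. (1, 0): f_x = -11 ≠ 0.
  x = 2: f_y(2, y) = -3*y**2 - 2*y; vanishes at y ∈ {0}. (2, 0): f_x = -40 ≠ 0.
  x = 3: f_y(3, y) = -3*y**2 - 4*y; vanishes at y ∈ {0}. (3, 0): f_x = -87 ≠ 0.
  x = 4: f_y(4, y) = -3*y**2 - 6*y; vanishes at y ∈ {-2, 0}. (4, -2): f_x = -156 ≠ 0; (4, 0): f_x = -152 ≠ 0.
Only singular point on the grid: (0, 0).
Classify: substitute x = 0 + u, y = 0 + v and expand: f = -3*u**3 - u**2 - u*v**2 - v**3 + v**2.
No constant or linear terms (consistent with a singular point). Quadratic part: -u**2 + v**2. Cubic part: -3*u**3 - u*v**2 - v**3.
The quadratic part v**2 - u**2 = (v − u)(v + u) splits into two distinct linear factors, so there are two distinct tangent lines y − 0 = ±(x − 0) — this is a node (ordinary double point).
Classification: node.


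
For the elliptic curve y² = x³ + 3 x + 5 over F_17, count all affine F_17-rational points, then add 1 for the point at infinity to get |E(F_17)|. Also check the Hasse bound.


Affine points = {(1, 3), (1, 14), (2, 6), (2, 11), (4, 8), (4, 9), (5, 3), (5, 14), (6, 1), (6, 16), (9, 8), (9, 9), (10, 7), (10, 10), (11, 3), (11, 14), (12, 1), (12, 16), (15, 5), (15, 12), (16, 1), (16, 16)}; affine count = 22; |E(F_17)| = 23.

Discriminant check: Δ ∝ 4a³ + 27b² = 4·3³ + 27·5² = 4·27 + 27·25 ≡ 1 (mod 17). Nonzero ⇒ E is nonsingular.
For each x ∈ F_17, compute rhs = x³ + 3·x + 5 mod 17, then count y ∈ F_17 with y² ≡ rhs.
  x = 0: rhs = 5, matching y values: none (0 points).
  x = 1: rhs = 9, matching y values: 3, 14 (2 points).
  x = 2: rhs = 2, matching y values: 6, 11 (2 points).
  x = 3: rhs = 7, matching y values: none (0 points).
  x = 4: rhs = 13, matching y values: 8, 9 (2 points).
  x = 5: rhs = 9, matching y values: 3, 14 (2 points).
  x = 6: rhs = 1, matching y values: 1, 16 (2 points).
  x = 7: rhs = 12, matching y values: none (0 points).
  x = 8: rhs = 14, matching y values: none (0 points).
  x = 9: rhs = 13, matching y values: 8, 9 (2 points).
  x = 10: rhs = 15, matching y values: 7, 10 (2 points).
  x = 11: rhs = 9, matching y values: 3, 14 (2 points).
  x = 12: rhs = 1, matching y values: 1, 16 (2 points).
  x = 13: rhs = 14, matching y values: none (0 points).
  x = 14: rhs = 3, matching y values: none (0 points).
  x = 15: rhs = 8, matching y values: 5, 12 (2 points).
  x = 16: rhs = 1, matching y values: 1, 16 (2 points).
Total affine count: 22.
Full point count |E(F_17)| = 22 + 1 = 23.
Hasse bound: |23 − (17+1)| = |5| = 5 ≤ 2√17 ≈ 8.2462 ✓.


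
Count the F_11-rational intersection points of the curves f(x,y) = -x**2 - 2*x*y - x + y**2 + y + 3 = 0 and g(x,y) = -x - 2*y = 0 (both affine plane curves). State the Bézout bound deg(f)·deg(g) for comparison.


Common zeros: ∅; count = 0; Bézout bound = 2.

deg(f) = 2, deg(g) = 1, so Bézout bound = 2.
Scan x ∈ F_11. For each x, list the y ∈ F_11 with f(x, y) ≡ 0 and those with g(x, y) ≡ 0 (mod 11); the common zeros in that column are the intersection.
  x = 0: f ≡ 0 at y ∈ {5}; g ≡ 0 at y ∈ {0}; common: ∅.
  x = 1: f ≡ 0 at y ∈ ∅; g ≡ 0 at y ∈ {5}; common: ∅.
  x = 2: f ≡ 0 at y ∈ ∅; g ≡ 0 at y ∈ {10}; common: ∅.
  x = 3: f ≡ 0 at y ∈ ∅; g ≡ 0 at y ∈ {4}; common: ∅.
  x = 4: f ≡ 0 at y ∈ ∅; g ≡ 0 at y ∈ {9}; common: ∅.
  x = 5: f ≡ 0 at y ∈ ∅; g ≡ 0 at y ∈ {3}; common: ∅.
  x = 6: f ≡ 0 at y ∈ ∅; g ≡ 0 at y ∈ {8}; common: ∅.
  x = 7: f ≡ 0 at y ∈ ∅; g ≡ 0 at y ∈ {2}; common: ∅.
  x = 8: f ≡ 0 at y ∈ ∅; g ≡ 0 at y ∈ {7}; common: ∅.
  x = 9: f ≡ 0 at y ∈ ∅; g ≡ 0 at y ∈ {1}; common: ∅.
  x = 10: f ≡ 0 at y ∈ ∅; g ≡ 0 at y ∈ {6}; common: ∅.
Collecting: common zeros = ∅, so the count is 0.
Comparison with the Bézout bound: 0 ≤ 2 = deg(f)·deg(g), as expected for curves with no common component (the affine F_11-count falls short of the bound because intersections may lie at infinity, over extension fields, or carry multiplicity).


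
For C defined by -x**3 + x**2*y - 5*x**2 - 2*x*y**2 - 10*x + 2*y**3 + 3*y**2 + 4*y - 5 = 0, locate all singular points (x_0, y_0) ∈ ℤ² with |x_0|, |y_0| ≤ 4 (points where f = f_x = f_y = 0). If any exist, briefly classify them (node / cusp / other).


Singular points: {(-2, -1)}; classification: cusp.

Compute partial derivatives:
  f_x = -3*x**2 + 2*x*y - 10*x - 2*y**2 - 10.
  f_y = x**2 - 4*x*y + 6*y**2 + 6*y + 4.
Scan x_0 ∈ {−4, ..., 4}. For each x_0, f_y(x_0, y) is a polynomial in y; find its integer roots y ∈ {−4, ..., 4}, then test f_x and f at those candidates.
  x = -4: f_y(-4, y) = 6*y**2 + 22*y + 20; vanishes at y ∈ {-2}. (-4, -2): f_x = -10 ≠ 0.
  x = -3: f_y(-3, y) = 6*y**2 + 18*y + 13; no integer root y with |y| ≤ 4.
  x = -2: f_y(-2, y) = 6*y**2 + 14*y + 8; vanishes at y ∈ {-1}. (-2, -1): f_x = 0, f = 0 — SINGULAR.
  x = -1: f_y(-1, y) = 6*y**2 + 10*y + 5; no integer root y with |y| ≤ 4.
  x = 0: f_y(0, y) = 6*y**2 + 6*y + 4; no integer root y with |y| ≤ 4.
  x = 1: f_y(1, y) = 6*y**2 + 2*y + 5; no integer root y with |y| ≤ 4.
  x = 2: f_y(2, y) = 6*y**2 - 2*y + 8; no integer root y with |y| ≤ 4.
  x = 3: f_y(3, y) = 6*y**2 - 6*y + 13; no integer root y with |y| ≤ 4.
  x = 4: f_y(4, y) = 6*y**2 - 10*y + 20; no integer root y with |y| ≤ 4.
Only singular point on the grid: (-2, -1).
Classify: substitute x = -2 + u, y = -1 + v and expand: f = -u**3 + u**2*v - 2*u*v**2 + 2*v**3 + v**2.
No constant or linear terms (consistent with a singular point). Quadratic part: v**2. Cubic part: -u**3 + u**2*v - 2*u*v**2 + 2*v**3.
The quadratic part v**2 is a perfect square, so there is a single (double) tangent line v = 0, i.e. y = -1. Restricting the cubic part to that line (v = 0) leaves -u**3 ≠ 0, so f is not divisible by v and the branch is v² ≈ u**3 to lowest order — this is a cusp.
Classification: cusp.


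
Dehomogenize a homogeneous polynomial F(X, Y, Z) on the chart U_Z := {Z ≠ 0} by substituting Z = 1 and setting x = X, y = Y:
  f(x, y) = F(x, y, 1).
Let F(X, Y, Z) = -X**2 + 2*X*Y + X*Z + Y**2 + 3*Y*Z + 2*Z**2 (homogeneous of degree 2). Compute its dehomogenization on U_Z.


f(x, y) = -x**2 + 2*x*y + x + y**2 + 3*y + 2

On U_Z we set Z = 1. Each monomial c·X^i·Y^j·Z^k in F becomes c·x^i·y^j·1^k = c·x^i·y^j.
Substituting Z = 1: F(X, Y, 1) = -x**2 + 2*x*y + x + y**2 + 3*y + 2.
Note: deg(f) ≤ deg(F) = 2; strict inequality happens when F is divisible by Z (lost terms).


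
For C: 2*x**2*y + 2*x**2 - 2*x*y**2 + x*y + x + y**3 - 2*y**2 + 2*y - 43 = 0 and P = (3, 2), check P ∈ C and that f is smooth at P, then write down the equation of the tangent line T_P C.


Tangent line at P: 31*x + 3*y - 99 = 0.

Step 1: f(3, 2) = 0, so P lies on C.
Step 2: partial derivatives
  f_x(x, y) = 4*x*y + 4*x - 2*y**2 + y + 1, f_y(x, y) = 2*x**2 - 4*x*y + x + 3*y**2 - 4*y + 2.
  f_x(P) = 31, f_y(P) = 3 (gradient nonzero, so P is smooth).
Step 3: tangent line at P: 31·(x − 3) + 3·(y − 2) = 0.
Expanding: 31*x + 3*y - 99 = 0.


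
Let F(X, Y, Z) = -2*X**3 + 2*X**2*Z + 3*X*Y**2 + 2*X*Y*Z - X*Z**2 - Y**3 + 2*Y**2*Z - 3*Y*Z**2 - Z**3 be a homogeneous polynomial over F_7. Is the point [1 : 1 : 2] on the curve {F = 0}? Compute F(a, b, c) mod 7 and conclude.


F(1,1,2) ≡ 2 (mod 7); P is NOT on the curve.

Evaluate F(1, 1, 2) term-by-term (mod 7).
  -2*X**3 ↦ -2·1·1·1 = -2
  2*X**2*Z ↦ 2·1·1·2 = 4
  3*X*Y**2 ↦ 3·1·1·1 = 3
  2*X*Y*Z ↦ 2·1·1·2 = 4
  -X*Z**2 ↦ -1·1·1·4 = -4
  -Y**3 ↦ -1·1·1·1 = -1
  2*Y**2*Z ↦ 2·1·1·2 = 4
  -3*Y*Z**2 ↦ -3·1·1·4 = -12
  -Z**3 ↦ -1·1·1·8 = -8
Sum: F(1, 1, 2) = (-2) + (4) + (3) + (4) + (-4) + (-1) + (4) + (-12) + (-8) = -12.
Reducing mod 7: -12 ≡ 2 (mod 7).
Since F(a, b, c) ≡ 2 ≠ 0 (mod 7), P does NOT lie on the curve.


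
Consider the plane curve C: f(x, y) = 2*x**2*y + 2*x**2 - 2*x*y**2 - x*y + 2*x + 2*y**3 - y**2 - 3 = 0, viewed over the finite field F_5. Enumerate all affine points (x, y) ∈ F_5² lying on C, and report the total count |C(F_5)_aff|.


Affine F_5-points: {(1, 4)}; count = 1.

For each of the 25 pairs (x, y) ∈ F_5², evaluate f(x, y) mod 5. Record the zeros.
  x = 0: [0↦2, 1↦3, 2↦4, 3↦2, 4↦4]  zeros at y ∈ ∅
  x = 1: [0↦1, 1↦1, 2↦2, 3↦1, 4↦0]  zeros at y ∈ {4}
  x = 2: [0↦4, 1↦2, 2↦2, 3↦1, 4↦1]  zeros at y ∈ ∅
  x = 3: [0↦1, 1↦1, 2↦4, 3↦2, 4↦2]  zeros at y ∈ ∅
  x = 4: [0↦2, 1↦3, 2↦3, 3↦4, 4↦3]  zeros at y ∈ ∅
Collecting zeros: affine points = {(1, 4)}.
Total count |C(F_5)_aff| = 1.


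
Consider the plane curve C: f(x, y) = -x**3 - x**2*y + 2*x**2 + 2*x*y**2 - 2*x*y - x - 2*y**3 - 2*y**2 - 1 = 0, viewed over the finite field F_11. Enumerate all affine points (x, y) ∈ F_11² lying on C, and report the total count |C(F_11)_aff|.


Affine F_11-points: {(1, 6), (2, 1), (4, 2), (4, 4), (4, 8), (5, 1), (7, 0), (7, 7), (7, 10), (8, 3), (8, 5), (8, 10), (10, 10)}; count = 13.

For each of the 121 pairs (x, y) ∈ F_11², evaluate f(x, y) mod 11. Record the zeros.
  x = 0: [0↦10, 1↦6, 2↦8, 3↦4, 4↦4, 5↦7, 6↦1, 7↦7, 8↦2, 9↦7, 10↦10]  zeros at y ∈ ∅
  x = 1: [0↦10, 1↦5, 2↦10, 3↦2, 4↦2, 5↦9, 6↦0, 7↦7, 8↦7, 9↦10, 10↦4]  zeros at y ∈ {6}
  x = 2: [0↦8, 1↦0, 2↦6, 3↦3, 4↦1, 5↦10, 6↦7, 7↦2, 8↦5, 9↦4, 10↦9]  zeros at y ∈ {1}
  x = 3: [0↦9, 1↦7, 2↦1, 3↦1, 4↦6, 5↦4, 6↦5, 7↦8, 8↦1, 9↦5, 10↦8]  zeros at y ∈ ∅
  x = 4: [0↦7, 1↦9, 2↦0, 3↦1, 4↦0, 5↦7, 6↦10, 7↦8, 8↦0, 9↦7, 10↦6]  zeros at y ∈ {2, 4, 8}
  x = 5: [0↦7, 1↦0, 2↦8, 3↦8, 4↦10, 5↦2, 6↦5, 7↦7, 8↦7, 9↦4, 10↦8]  zeros at y ∈ {1}
  x = 6: [0↦3, 1↦7, 2↦8, 3↦5, 4↦8, 5↦5, 6↦6, 7↦10, 8↦5, 9↦1, 10↦8]  zeros at y ∈ ∅
  x = 7: [0↦0, 1↦2, 2↦5, 3↦8, 4↦10, 5↦10, 6↦7, 7↦0, 8↦10, 9↦3, 10↦0]  zeros at y ∈ {0, 7, 10}
  x = 8: [0↦3, 1↦1, 2↦4, 3↦0, 4↦10, 5↦0, 6↦2, 7↦4, 8↦5, 9↦4, 10↦0]  zeros at y ∈ {3, 5, 10}
  x = 9: [0↦6, 1↦9, 2↦10, 3↦8, 4↦2, 5↦2, 6↦7, 7↦5, 8↦6, 9↦9, 10↦2]  zeros at y ∈ ∅
  x = 10: [0↦3, 1↦9, 2↦6, 3↦4, 4↦2, 5↦10, 6↦5, 7↦8, 8↦7, 9↦1, 10↦0]  zeros at y ∈ {10}
Collecting zeros: affine points = {(1, 6), (2, 1), (4, 2), (4, 4), (4, 8), (5, 1), (7, 0), (7, 7), (7, 10), (8, 3), (8, 5), (8, 10), (10, 10)}.
Total count |C(F_11)_aff| = 13.


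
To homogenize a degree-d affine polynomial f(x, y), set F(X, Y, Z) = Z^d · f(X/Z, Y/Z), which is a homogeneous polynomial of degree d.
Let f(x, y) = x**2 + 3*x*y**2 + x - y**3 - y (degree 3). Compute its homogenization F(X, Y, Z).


F(X, Y, Z) = X**2*Z + 3*X*Y**2 + X*Z**2 - Y**3 - Y*Z**2

deg(f) = 3.
Substitute x = X/Z, y = Y/Z into f, then multiply by Z^3.
  monomial 1·x^2·y^0 ↦ 1·X^2·Y^0·Z^1.
  monomial 3·x^1·y^2 ↦ 3·X^1·Y^2·Z^0.
  monomial 1·x^1·y^0 ↦ 1·X^1·Y^0·Z^2.
  monomial -1·x^0·y^3 ↦ -1·X^0·Y^3·Z^0.
  monomial -1·x^0·y^1 ↦ -1·X^0·Y^1·Z^2.
Collecting: F(X, Y, Z) = X**2*Z + 3*X*Y**2 + X*Z**2 - Y**3 - Y*Z**2.


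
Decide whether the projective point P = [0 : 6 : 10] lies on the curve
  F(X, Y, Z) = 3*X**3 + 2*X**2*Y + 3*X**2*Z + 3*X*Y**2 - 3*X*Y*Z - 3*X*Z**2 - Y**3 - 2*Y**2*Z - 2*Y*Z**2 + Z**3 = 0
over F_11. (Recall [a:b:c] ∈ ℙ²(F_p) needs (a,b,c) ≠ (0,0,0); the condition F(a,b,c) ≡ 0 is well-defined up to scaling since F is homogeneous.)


F(0,6,10) ≡ 8 (mod 11); P is NOT on the curve.

Evaluate F(0, 6, 10) term-by-term (mod 11).
  3*X**3 ↦ 3·0·1·1 = 0
  2*X**2*Y ↦ 2·0·6·1 = 0
  3*X**2*Z ↦ 3·0·1·10 = 0
  3*X*Y**2 ↦ 3·0·36·1 = 0
  -3*X*Y*Z ↦ -3·0·6·10 = 0
  -3*X*Z**2 ↦ -3·0·1·100 = 0
  -Y**3 ↦ -1·1·216·1 = -216
  -2*Y**2*Z ↦ -2·1·36·10 = -720
  -2*Y*Z**2 ↦ -2·1·6·100 = -1200
  Z**3 ↦ 1·1·1·1000 = 1000
Sum: F(0, 6, 10) = (0) + (0) + (0) + (0) + (0) + (0) + (-216) + (-720) + (-1200) + (1000) = -1136.
Reducing mod 11: -1136 ≡ 8 (mod 11).
Since F(a, b, c) ≡ 8 ≠ 0 (mod 11), P does NOT lie on the curve.


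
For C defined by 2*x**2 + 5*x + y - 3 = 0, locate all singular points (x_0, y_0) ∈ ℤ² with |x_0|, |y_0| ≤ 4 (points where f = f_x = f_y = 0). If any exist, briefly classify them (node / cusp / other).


No singular points in the scanned grid; C is smooth there.

Compute partial derivatives:
  f_x = 4*x + 5.
  f_y = 1.
f_y = 1 is a nonzero constant, so f_y never vanishes: no point (x, y) can satisfy f = f_x = f_y = 0. In particular no (x, y) ∈ {−4, ..., 4}² is singular; the curve is smooth.


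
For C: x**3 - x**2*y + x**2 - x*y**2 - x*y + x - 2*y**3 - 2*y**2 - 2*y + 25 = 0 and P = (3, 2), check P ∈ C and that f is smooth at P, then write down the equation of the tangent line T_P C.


Tangent line at P: 16*x - 58*y + 68 = 0.

Step 1: f(3, 2) = 0, so P lies on C.
Step 2: partial derivatives
  f_x(x, y) = 3*x**2 - 2*x*y + 2*x - y**2 - y + 1, f_y(x, y) = -x**2 - 2*x*y - x - 6*y**2 - 4*y - 2.
  f_x(P) = 16, f_y(P) = -58 (gradient nonzero, so P is smooth).
Step 3: tangent line at P: 16·(x − 3) + -58·(y − 2) = 0.
Expanding: 16*x - 58*y + 68 = 0.


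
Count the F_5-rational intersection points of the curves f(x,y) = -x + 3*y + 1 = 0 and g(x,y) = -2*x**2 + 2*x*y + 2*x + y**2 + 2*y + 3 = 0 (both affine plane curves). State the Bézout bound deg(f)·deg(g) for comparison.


Common zeros: {(2, 2), (4, 1)}; count = 2; Bézout bound = 2.

deg(f) = 1, deg(g) = 2, so Bézout bound = 2.
Scan x ∈ F_5. For each x, list the y ∈ F_5 with f(x, y) ≡ 0 and those with g(x, y) ≡ 0 (mod 5); the common zeros in that column are the intersection.
  x = 0: f ≡ 0 at y ∈ {3}; g ≡ 0 at y ∈ ∅; common: ∅.
  x = 1: f ≡ 0 at y ∈ {0}; g ≡ 0 at y ∈ {2, 4}; common: ∅.
  x = 2: f ≡ 0 at y ∈ {2}; g ≡ 0 at y ∈ {2}; common: {2}.
  x = 3: f ≡ 0 at y ∈ {4}; g ≡ 0 at y ∈ {1}; common: ∅.
  x = 4: f ≡ 0 at y ∈ {1}; g ≡ 0 at y ∈ {1, 4}; common: {1}.
Collecting: common zeros = {(2, 2), (4, 1)}, so the count is 2.
Comparison with the Bézout bound: 2 ≤ 2 = deg(f)·deg(g), as expected for curves with no common component (the bound is attained).
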